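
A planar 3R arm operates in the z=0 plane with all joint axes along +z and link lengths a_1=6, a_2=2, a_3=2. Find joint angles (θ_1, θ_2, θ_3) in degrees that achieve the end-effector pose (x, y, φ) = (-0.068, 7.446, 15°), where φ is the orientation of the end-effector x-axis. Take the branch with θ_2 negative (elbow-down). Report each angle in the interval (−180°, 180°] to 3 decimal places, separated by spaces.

119.998 -59.996 -45.002

wrist centre = target − a_3·(cos φ, sin φ) = (-1.9999, 6.9284)
cos θ_2 = (52.0016−6²−2²)/(2·6·2) = 0.5001; θ_2 = -59.9956° (elbow-down)
β = atan2(6.9284,-1.9999) = 106.1006°; ψ = atan2(-1.7320,7.0001) = -13.8970°
θ_1 = β − ψ = 119.9977°
θ_3 = φ − θ_1 − θ_2 = -45.0021° (wrapped to (-180°,180°])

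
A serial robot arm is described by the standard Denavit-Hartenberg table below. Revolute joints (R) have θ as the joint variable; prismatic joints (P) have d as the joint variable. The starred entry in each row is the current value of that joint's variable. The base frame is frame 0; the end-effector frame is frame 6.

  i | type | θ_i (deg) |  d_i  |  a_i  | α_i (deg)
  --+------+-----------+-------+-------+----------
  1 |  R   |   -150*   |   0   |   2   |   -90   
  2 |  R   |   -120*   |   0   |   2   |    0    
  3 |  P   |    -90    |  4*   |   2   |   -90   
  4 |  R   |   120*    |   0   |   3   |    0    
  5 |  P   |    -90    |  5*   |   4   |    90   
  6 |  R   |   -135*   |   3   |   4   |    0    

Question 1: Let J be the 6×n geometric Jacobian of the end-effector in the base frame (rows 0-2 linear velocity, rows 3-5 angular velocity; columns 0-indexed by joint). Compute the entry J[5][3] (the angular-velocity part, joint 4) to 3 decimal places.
0.866

axis z_3 = (0.4330,0.2500,0.8660); lever o_n−o_3 = (1.4084,1.4895,1.3733)
cross product → J_v[:, 3] = (-0.9466,0.6250,0.2929)
J_ω[:, 3] = z_3
entry J[5][3] = 0.8660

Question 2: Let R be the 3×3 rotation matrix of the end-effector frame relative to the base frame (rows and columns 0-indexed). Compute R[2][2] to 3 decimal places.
End-effector z-axis (col 2 of R) = (0.8080,-0.5335,-0.2500)
R[2][2] = -0.2500

-0.250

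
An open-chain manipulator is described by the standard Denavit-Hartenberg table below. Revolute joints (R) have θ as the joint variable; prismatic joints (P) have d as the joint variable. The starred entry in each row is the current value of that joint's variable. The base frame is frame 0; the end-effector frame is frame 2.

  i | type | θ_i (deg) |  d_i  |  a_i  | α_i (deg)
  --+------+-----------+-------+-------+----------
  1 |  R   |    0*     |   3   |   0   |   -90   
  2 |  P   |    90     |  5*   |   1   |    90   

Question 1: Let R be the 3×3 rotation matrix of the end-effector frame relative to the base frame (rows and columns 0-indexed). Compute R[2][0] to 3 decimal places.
-1.000

End-effector x-axis (col 0 of R) = (0.0000,0.0000,-1.0000)
R[2][0] = -1.0000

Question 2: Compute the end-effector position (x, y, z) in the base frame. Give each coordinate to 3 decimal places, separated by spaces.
0.000 5.000 2.000

after link 1: o_1 = (0.0000, 0.0000, 3.0000)
after link 2: o_2 = (0.0000, 5.0000, 2.0000)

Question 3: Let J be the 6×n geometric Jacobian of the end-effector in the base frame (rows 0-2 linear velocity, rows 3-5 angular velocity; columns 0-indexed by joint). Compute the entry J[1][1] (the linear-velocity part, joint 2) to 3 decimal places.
prismatic axis z_1 = (0.0000,1.0000,0.0000)
J_v[:, 1] = z_1; J_ω[:, 1] = (0,0,0)
entry J[1][1] = 1.0000

1.000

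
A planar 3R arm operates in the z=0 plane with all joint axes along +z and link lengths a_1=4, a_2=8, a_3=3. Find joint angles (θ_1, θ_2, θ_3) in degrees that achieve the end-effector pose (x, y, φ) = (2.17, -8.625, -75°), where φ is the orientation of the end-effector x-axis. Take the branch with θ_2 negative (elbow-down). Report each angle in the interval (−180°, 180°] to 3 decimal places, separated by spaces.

wrist centre = target − a_3·(cos φ, sin φ) = (1.3935, -5.7272)
cos θ_2 = (34.7430−4²−8²)/(2·4·8) = -0.7071; θ_2 = -135.0027° (elbow-down)
β = atan2(-5.7272,1.3935) = -76.3246°; ψ = atan2(-5.6566,-1.6571) = -106.3282°
θ_1 = β − ψ = 30.0036°
θ_3 = φ − θ_1 − θ_2 = 29.9991° (wrapped to (-180°,180°])

30.004 -135.003 29.999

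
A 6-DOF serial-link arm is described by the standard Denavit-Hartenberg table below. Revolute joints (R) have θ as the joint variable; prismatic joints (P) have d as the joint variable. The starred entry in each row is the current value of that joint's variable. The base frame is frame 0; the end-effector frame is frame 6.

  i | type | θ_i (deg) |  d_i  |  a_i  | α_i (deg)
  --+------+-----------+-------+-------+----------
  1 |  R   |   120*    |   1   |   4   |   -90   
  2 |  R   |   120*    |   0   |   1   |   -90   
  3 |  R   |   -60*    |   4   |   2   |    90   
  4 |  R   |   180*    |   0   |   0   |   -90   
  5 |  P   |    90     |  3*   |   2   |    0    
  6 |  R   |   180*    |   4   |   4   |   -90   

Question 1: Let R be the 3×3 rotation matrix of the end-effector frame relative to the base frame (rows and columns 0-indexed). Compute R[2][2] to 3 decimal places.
0.433

End-effector z-axis (col 2 of R) = (0.6250,0.6495,0.4330)
R[2][2] = 0.4330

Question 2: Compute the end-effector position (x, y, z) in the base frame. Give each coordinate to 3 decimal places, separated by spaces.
after link 1: o_1 = (-2.0000, 3.4641, 1.0000)
after link 2: o_2 = (-1.7500, 3.0311, 0.1340)
after link 3: o_3 = (-1.2679, -1.2679, 1.2679)
after link 4: o_4 = (-1.2679, -1.2679, 1.2679)
after link 5: o_5 = (-1.2679, 0.7321, -1.7321)
after link 6: o_6 = (-5.5981, 4.2321, -0.7321)

-5.598 4.232 -0.732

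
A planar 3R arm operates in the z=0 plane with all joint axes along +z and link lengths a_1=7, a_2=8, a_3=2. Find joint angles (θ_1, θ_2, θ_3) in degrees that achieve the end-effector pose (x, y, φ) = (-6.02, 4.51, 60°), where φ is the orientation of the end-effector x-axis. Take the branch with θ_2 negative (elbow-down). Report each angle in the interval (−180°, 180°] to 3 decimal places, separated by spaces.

wrist centre = target − a_3·(cos φ, sin φ) = (-7.0200, 2.7779)
cos θ_2 = (56.9974−7²−8²)/(2·7·8) = -0.5000; θ_2 = -120.0015° (elbow-down)
β = atan2(2.7779,-7.0200) = 158.4103°; ψ = atan2(-6.9281,2.9998) = -66.5877°
θ_1 = β − ψ = 224.9981°
θ_3 = φ − θ_1 − θ_2 = -44.9966° (wrapped to (-180°,180°])

-135.002 -120.002 -44.997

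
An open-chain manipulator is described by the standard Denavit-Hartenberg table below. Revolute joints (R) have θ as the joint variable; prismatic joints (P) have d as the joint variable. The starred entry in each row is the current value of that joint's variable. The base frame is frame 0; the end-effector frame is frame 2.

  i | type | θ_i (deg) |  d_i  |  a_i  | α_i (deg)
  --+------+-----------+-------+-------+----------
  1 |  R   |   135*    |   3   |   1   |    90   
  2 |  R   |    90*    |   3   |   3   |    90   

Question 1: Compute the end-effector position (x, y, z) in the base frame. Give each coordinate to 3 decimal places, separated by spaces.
after link 1: o_1 = (-0.7071, 0.7071, 3.0000)
after link 2: o_2 = (1.4142, 2.8284, 6.0000)

1.414 2.828 6.000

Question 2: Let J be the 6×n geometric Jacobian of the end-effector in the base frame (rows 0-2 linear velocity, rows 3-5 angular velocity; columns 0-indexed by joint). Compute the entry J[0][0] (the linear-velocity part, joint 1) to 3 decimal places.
-2.828

axis z_0 = ẑ; lever o_n−o_0 = (1.4142,2.8284,6.0000)
cross product → J_v[:, 0] = (-2.8284,1.4142,0.0000)
J_ω[:, 0] = z_0
entry J[0][0] = -2.8284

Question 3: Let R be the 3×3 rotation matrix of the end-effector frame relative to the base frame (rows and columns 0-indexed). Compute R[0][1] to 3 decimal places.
0.707

End-effector y-axis (col 1 of R) = (0.7071,0.7071,0.0000)
R[0][1] = 0.7071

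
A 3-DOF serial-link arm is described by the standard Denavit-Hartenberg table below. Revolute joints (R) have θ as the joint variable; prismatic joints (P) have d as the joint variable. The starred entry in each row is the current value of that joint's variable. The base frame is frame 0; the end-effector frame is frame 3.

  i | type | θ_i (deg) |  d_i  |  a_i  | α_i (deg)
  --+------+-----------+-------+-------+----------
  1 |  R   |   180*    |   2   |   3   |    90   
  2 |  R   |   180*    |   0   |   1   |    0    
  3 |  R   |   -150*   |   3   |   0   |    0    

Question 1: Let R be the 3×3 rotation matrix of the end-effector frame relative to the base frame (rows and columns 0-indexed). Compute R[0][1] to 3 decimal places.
0.500

End-effector y-axis (col 1 of R) = (0.5000,-0.0000,0.8660)
R[0][1] = 0.5000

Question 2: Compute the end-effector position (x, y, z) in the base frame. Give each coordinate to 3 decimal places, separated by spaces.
after link 1: o_1 = (-3.0000, 0.0000, 2.0000)
after link 2: o_2 = (-2.0000, 0.0000, 2.0000)
after link 3: o_3 = (-2.0000, 3.0000, 2.0000)

-2.000 3.000 2.000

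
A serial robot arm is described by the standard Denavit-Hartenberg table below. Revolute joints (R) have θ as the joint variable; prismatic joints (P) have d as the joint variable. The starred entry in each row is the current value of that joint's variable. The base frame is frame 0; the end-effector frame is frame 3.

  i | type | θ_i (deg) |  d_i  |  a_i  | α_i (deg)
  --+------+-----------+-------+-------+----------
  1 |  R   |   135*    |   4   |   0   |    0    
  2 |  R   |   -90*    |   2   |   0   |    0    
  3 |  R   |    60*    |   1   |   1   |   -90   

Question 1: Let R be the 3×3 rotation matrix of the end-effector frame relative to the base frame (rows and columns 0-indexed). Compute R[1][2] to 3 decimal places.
End-effector z-axis (col 2 of R) = (-0.9659,-0.2588,0.0000)
R[1][2] = -0.2588

-0.259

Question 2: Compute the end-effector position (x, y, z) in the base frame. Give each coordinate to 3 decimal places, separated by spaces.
-0.259 0.966 7.000

after link 1: o_1 = (0.0000, 0.0000, 4.0000)
after link 2: o_2 = (0.0000, 0.0000, 6.0000)
after link 3: o_3 = (-0.2588, 0.9659, 7.0000)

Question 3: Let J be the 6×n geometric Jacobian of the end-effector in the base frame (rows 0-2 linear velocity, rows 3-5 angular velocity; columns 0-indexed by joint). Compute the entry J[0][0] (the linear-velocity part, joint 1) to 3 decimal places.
-0.966

axis z_0 = ẑ; lever o_n−o_0 = (-0.2588,0.9659,7.0000)
cross product → J_v[:, 0] = (-0.9659,-0.2588,0.0000)
J_ω[:, 0] = z_0
entry J[0][0] = -0.9659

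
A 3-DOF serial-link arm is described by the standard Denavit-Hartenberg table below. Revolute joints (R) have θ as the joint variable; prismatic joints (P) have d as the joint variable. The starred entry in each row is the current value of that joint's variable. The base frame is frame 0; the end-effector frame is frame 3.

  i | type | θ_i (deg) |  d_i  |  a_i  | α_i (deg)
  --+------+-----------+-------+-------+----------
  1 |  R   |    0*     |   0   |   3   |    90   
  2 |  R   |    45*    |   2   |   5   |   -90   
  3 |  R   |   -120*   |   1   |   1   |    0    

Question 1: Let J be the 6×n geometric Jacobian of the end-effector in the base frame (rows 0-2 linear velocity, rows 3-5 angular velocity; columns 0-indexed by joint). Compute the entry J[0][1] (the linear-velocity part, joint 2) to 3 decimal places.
axis z_1 = (0.0000,-1.0000,0.0000); lever o_n−o_1 = (2.4749,-2.8660,3.8891)
cross product → J_v[:, 1] = (-3.8891,0.0000,2.4749)
J_ω[:, 1] = z_1
entry J[0][1] = -3.8891

-3.889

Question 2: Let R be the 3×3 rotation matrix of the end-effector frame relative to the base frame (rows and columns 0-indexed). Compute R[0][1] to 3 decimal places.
End-effector y-axis (col 1 of R) = (0.6124,-0.5000,0.6124)
R[0][1] = 0.6124

0.612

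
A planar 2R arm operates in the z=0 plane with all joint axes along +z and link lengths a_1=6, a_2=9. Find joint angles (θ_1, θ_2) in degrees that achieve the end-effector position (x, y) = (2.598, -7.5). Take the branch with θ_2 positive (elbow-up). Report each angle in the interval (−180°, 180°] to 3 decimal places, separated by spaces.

-150.001 120.000

cos θ_2 = (62.9996−6²−9²)/(2·6·9) = -0.5000; θ_2 = 120.0002° (elbow-up)
β = atan2(-7.5000,2.5980) = -70.8939°; ψ = atan2(7.7942,1.5000) = 79.1068°
θ_1 = β − ψ = -150.0007°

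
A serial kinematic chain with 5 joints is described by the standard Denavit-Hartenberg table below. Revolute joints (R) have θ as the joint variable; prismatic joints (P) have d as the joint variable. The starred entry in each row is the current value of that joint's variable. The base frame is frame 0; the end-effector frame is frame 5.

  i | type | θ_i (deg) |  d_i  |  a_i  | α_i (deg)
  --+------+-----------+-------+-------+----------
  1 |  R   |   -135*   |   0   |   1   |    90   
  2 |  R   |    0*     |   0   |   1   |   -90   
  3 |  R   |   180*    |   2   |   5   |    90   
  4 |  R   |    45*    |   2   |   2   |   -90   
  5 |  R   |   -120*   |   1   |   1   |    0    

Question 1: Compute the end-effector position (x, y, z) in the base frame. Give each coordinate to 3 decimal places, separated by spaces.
after link 1: o_1 = (-0.7071, -0.7071, 0.0000)
after link 2: o_2 = (-1.4142, -1.4142, 0.0000)
after link 3: o_3 = (2.1213, 2.1213, 2.0000)
after link 4: o_4 = (4.5355, 1.7071, 3.4142)
after link 5: o_5 = (4.3979, 0.3447, 3.7678)

4.398 0.345 3.768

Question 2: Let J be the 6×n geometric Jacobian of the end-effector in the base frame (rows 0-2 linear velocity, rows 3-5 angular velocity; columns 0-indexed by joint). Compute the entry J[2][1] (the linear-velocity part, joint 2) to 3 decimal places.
axis z_1 = (-0.7071,0.7071,0.0000); lever o_n−o_1 = (5.1050,1.0518,3.7678)
cross product → J_v[:, 1] = (2.6642,2.6642,-4.3536)
J_ω[:, 1] = z_1
entry J[2][1] = -4.3536

-4.354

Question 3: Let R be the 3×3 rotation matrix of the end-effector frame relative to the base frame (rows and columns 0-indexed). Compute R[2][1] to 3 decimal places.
End-effector y-axis (col 1 of R) = (0.7866,0.0795,0.6124)
R[2][1] = 0.6124

0.612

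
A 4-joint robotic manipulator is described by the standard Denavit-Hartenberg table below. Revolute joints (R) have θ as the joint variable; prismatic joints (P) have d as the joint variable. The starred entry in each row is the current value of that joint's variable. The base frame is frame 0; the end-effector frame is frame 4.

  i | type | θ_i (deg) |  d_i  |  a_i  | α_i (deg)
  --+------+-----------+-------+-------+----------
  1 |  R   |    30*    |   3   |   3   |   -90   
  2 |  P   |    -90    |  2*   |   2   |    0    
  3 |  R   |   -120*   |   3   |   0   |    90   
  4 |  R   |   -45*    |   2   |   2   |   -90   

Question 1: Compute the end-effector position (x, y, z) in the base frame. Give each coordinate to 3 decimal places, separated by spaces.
0.611 4.493 2.561

after link 1: o_1 = (2.5981, 1.5000, 3.0000)
after link 2: o_2 = (1.5981, 3.2321, 5.0000)
after link 3: o_3 = (0.0981, 5.8301, 5.0000)
after link 4: o_4 = (0.6105, 4.4930, 2.5608)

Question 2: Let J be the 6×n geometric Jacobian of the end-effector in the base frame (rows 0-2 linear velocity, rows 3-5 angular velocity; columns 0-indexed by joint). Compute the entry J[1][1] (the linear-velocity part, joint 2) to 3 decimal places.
0.866

prismatic axis z_1 = (-0.5000,0.8660,0.0000)
J_v[:, 1] = z_1; J_ω[:, 1] = (0,0,0)
entry J[1][1] = 0.8660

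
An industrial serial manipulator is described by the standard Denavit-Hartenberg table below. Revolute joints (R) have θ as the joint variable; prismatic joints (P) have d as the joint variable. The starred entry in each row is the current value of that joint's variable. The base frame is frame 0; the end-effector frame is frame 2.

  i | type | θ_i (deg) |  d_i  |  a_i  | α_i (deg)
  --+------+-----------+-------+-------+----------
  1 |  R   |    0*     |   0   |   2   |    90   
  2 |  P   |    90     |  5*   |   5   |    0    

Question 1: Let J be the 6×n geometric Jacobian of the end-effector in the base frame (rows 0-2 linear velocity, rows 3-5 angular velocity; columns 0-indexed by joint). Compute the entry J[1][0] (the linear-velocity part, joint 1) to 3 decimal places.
2.000

axis z_0 = ẑ; lever o_n−o_0 = (2.0000,-5.0000,5.0000)
cross product → J_v[:, 0] = (5.0000,2.0000,-0.0000)
J_ω[:, 0] = z_0
entry J[1][0] = 2.0000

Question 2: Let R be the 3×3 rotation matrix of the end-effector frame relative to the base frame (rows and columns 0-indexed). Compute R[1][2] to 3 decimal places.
-1.000

End-effector z-axis (col 2 of R) = (0.0000,-1.0000,0.0000)
R[1][2] = -1.0000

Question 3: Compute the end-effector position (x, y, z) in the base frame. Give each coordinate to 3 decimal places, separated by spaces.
2.000 -5.000 5.000

after link 1: o_1 = (2.0000, 0.0000, 0.0000)
after link 2: o_2 = (2.0000, -5.0000, 5.0000)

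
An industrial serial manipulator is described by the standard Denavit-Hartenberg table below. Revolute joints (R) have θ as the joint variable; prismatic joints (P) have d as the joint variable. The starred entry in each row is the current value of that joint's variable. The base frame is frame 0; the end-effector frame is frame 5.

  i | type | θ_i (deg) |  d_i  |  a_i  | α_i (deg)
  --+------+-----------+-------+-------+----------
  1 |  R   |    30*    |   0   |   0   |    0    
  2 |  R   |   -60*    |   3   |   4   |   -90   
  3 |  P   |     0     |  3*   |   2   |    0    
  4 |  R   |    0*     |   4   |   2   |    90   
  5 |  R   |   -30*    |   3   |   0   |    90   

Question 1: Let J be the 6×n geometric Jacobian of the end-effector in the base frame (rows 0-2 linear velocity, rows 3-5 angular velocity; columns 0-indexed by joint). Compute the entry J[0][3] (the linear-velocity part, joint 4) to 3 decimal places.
axis z_3 = (0.5000,0.8660,0.0000); lever o_n−o_3 = (3.7321,2.4641,3.0000)
cross product → J_v[:, 3] = (2.5981,-1.5000,-2.0000)
J_ω[:, 3] = z_3
entry J[0][3] = 2.5981

2.598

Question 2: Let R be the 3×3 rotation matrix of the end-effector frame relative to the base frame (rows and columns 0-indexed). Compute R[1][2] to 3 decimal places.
-0.500

End-effector z-axis (col 2 of R) = (-0.8660,-0.5000,0.0000)
R[1][2] = -0.5000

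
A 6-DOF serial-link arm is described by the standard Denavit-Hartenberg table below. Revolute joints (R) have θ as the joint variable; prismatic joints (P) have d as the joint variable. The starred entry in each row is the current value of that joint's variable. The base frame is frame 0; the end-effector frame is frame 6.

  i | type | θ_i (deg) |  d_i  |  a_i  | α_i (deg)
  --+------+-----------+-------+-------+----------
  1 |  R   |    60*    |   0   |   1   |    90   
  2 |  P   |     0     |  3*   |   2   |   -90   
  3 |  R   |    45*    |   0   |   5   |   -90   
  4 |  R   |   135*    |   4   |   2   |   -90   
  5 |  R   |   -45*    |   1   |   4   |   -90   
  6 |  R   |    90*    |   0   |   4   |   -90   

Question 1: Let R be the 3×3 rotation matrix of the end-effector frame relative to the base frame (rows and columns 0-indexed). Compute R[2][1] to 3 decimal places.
0.500

End-effector y-axis (col 1 of R) = (-0.8124,0.3000,0.5000)
R[2][1] = 0.5000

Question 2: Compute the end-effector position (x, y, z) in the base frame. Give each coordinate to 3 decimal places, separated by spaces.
after link 1: o_1 = (0.5000, 0.8660, 0.0000)
after link 2: o_2 = (4.0981, 1.0981, 0.0000)
after link 3: o_3 = (2.8040, 5.9277, 0.0000)
after link 4: o_4 = (-0.6937, 3.5264, -1.4142)
after link 5: o_5 = (-2.7251, 0.1795, -2.7071)
after link 6: o_6 = (-3.4571, 2.9115, -5.5355)

-3.457 2.912 -5.536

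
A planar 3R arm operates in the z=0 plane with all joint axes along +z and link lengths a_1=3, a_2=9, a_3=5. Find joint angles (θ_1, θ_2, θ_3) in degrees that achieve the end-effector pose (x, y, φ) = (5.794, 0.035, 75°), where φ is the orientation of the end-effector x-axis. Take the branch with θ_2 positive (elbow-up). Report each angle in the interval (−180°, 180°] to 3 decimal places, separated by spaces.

wrist centre = target − a_3·(cos φ, sin φ) = (4.4999, -4.7946)
cos θ_2 = (43.2376−3²−9²)/(2·3·9) = -0.8660; θ_2 = 149.9937° (elbow-up)
β = atan2(-4.7946,4.4999) = -46.8162°; ψ = atan2(4.5009,-4.7937) = 136.8048°
θ_1 = β − ψ = -183.6210°
θ_3 = φ − θ_1 − θ_2 = 108.6273° (wrapped to (-180°,180°])

176.379 149.994 108.627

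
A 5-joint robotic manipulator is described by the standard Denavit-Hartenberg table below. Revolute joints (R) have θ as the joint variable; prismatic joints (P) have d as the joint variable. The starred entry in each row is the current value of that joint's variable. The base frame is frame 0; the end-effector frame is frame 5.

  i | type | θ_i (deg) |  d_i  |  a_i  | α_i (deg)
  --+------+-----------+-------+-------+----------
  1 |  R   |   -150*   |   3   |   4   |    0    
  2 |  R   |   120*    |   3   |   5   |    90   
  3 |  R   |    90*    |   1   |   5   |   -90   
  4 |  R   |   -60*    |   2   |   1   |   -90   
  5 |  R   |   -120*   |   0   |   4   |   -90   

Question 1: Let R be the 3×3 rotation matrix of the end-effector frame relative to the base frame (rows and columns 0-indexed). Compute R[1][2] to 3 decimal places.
End-effector z-axis (col 2 of R) = (-0.8080,-0.3995,0.4330)
R[1][2] = -0.3995

-0.400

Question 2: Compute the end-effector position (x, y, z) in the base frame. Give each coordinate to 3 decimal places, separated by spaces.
after link 1: o_1 = (-3.4641, -2.0000, 3.0000)
after link 2: o_2 = (0.8660, -4.5000, 6.0000)
after link 3: o_3 = (0.3660, -5.3660, 11.0000)
after link 4: o_4 = (-1.7990, -5.1160, 11.5000)
after link 5: o_5 = (-3.9330, -1.8840, 10.5000)

-3.933 -1.884 10.500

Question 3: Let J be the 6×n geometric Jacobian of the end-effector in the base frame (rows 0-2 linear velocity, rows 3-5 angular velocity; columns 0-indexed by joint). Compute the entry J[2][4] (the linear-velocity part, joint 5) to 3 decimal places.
1.732

axis z_4 = (0.2500,0.4330,0.8660); lever o_n−o_4 = (-2.1340,3.2321,-1.0000)
cross product → J_v[:, 4] = (-3.2321,-1.5981,1.7321)
J_ω[:, 4] = z_4
entry J[2][4] = 1.7321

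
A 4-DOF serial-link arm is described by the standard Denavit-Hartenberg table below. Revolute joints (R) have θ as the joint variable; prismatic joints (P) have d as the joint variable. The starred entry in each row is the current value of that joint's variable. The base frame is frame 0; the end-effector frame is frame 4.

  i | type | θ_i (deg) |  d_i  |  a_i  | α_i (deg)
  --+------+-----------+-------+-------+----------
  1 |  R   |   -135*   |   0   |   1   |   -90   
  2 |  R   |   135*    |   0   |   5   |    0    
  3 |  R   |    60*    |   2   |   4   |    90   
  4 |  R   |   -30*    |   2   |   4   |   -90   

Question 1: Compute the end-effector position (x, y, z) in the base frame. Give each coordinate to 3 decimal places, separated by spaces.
after link 1: o_1 = (-0.7071, -0.7071, 0.0000)
after link 2: o_2 = (1.7929, 1.7929, -3.5355)
after link 3: o_3 = (5.9392, 3.1107, -2.5003)
after link 4: o_4 = (7.2570, 7.2570, -3.5355)

7.257 7.257 -3.536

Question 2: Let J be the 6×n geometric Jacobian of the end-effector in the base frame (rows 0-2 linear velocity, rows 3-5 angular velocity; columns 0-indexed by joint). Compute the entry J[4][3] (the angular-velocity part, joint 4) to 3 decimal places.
0.183

axis z_3 = (0.1830,0.1830,-0.9659); lever o_n−o_3 = (1.3178,4.1463,-1.0353)
cross product → J_v[:, 3] = (3.8155,-1.0835,0.5176)
J_ω[:, 3] = z_3
entry J[4][3] = 0.1830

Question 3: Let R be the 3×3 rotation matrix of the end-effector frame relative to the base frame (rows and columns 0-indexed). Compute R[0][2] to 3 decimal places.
End-effector z-axis (col 2 of R) = (0.9539,-0.2709,0.1294)
R[0][2] = 0.9539

0.954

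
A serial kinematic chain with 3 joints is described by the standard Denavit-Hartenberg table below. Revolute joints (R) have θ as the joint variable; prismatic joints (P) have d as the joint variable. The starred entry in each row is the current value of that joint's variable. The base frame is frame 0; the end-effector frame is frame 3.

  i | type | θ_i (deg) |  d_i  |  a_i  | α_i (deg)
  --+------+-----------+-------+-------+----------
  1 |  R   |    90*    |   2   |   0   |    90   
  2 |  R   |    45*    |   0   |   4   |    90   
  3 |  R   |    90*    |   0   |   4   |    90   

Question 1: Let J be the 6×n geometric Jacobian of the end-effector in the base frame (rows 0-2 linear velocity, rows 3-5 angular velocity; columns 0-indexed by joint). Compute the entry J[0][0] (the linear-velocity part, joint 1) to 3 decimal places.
axis z_0 = ẑ; lever o_n−o_0 = (4.0000,2.8284,4.8284)
cross product → J_v[:, 0] = (-2.8284,4.0000,0.0000)
J_ω[:, 0] = z_0
entry J[0][0] = -2.8284

-2.828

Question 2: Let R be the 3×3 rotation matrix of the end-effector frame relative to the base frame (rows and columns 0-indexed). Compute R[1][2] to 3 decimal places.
0.707

End-effector z-axis (col 2 of R) = (-0.0000,0.7071,0.7071)
R[1][2] = 0.7071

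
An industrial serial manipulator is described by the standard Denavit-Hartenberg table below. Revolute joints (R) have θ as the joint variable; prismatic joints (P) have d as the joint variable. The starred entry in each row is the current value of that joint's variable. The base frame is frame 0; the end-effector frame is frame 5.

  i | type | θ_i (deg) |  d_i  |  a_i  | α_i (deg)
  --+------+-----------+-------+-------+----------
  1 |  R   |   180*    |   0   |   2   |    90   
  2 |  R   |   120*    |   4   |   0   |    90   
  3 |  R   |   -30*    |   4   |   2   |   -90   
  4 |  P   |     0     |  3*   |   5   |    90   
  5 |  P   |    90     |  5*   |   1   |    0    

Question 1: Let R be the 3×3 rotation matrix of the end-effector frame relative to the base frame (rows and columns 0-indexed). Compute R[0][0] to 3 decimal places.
End-effector x-axis (col 0 of R) = (0.2500,0.8660,0.4330)
R[0][0] = 0.2500

0.250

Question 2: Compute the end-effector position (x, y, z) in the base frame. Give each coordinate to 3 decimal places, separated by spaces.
-5.763 3.964 11.482

after link 1: o_1 = (-2.0000, 0.0000, 0.0000)
after link 2: o_2 = (-2.0000, 4.0000, 0.0000)
after link 3: o_3 = (-4.5981, 3.0000, 3.5000)
after link 4: o_4 = (-1.6830, 3.0981, 8.5490)
after link 5: o_5 = (-5.7631, 3.9641, 11.4821)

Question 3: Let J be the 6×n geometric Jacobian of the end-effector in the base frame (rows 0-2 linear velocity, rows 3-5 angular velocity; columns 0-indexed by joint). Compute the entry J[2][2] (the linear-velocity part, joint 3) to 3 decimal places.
0.031

axis z_2 = (-0.8660,0.0000,0.5000); lever o_n−o_2 = (-3.7631,-0.0359,11.4821)
cross product → J_v[:, 2] = (0.0179,8.0622,0.0311)
J_ω[:, 2] = z_2
entry J[2][2] = 0.0311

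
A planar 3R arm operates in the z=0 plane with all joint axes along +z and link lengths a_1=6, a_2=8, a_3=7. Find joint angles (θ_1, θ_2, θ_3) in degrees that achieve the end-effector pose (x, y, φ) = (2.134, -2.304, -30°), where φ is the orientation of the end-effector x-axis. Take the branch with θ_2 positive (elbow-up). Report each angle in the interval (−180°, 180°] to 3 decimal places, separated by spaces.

wrist centre = target − a_3·(cos φ, sin φ) = (-3.9282, 1.1960)
cos θ_2 = (16.8610−6²−8²)/(2·6·8) = -0.8660; θ_2 = 150.0007° (elbow-up)
β = atan2(1.1960,-3.9282) = 163.0662°; ψ = atan2(3.9999,-0.9283) = 103.0652°
θ_1 = β − ψ = 60.0010°
θ_3 = φ − θ_1 − θ_2 = 119.9983° (wrapped to (-180°,180°])

60.001 150.001 119.998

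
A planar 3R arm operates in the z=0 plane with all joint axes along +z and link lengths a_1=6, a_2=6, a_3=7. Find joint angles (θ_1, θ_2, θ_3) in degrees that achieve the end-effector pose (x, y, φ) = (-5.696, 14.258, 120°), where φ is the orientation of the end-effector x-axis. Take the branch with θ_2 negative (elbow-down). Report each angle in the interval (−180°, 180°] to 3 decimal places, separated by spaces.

wrist centre = target − a_3·(cos φ, sin φ) = (-2.1960, 8.1958)
cos θ_2 = (71.9939−6²−6²)/(2·6·6) = -0.0001; θ_2 = -90.0048° (elbow-down)
β = atan2(8.1958,-2.1960) = 104.9996°; ψ = atan2(-6.0000,5.9995) = -45.0024°
θ_1 = β − ψ = 150.0020°
θ_3 = φ − θ_1 − θ_2 = 60.0028° (wrapped to (-180°,180°])

150.002 -90.005 60.003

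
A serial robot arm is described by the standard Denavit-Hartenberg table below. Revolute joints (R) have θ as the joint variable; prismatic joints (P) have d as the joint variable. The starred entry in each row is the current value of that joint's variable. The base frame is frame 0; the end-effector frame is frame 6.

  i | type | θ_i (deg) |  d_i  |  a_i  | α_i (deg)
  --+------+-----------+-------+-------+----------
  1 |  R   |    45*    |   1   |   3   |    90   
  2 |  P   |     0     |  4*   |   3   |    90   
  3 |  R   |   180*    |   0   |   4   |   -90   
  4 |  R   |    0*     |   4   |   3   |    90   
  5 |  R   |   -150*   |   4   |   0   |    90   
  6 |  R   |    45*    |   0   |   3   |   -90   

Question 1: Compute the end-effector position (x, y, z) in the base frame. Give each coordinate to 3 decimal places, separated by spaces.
after link 1: o_1 = (2.1213, 2.1213, 1.0000)
after link 2: o_2 = (7.0711, 1.4142, 1.0000)
after link 3: o_3 = (4.2426, -1.4142, 1.0000)
after link 4: o_4 = (-0.7071, -0.7071, 1.0000)
after link 5: o_5 = (-0.7071, -0.7071, -3.0000)
after link 6: o_6 = (1.3419, -0.1581, -5.1213)

1.342 -0.158 -5.121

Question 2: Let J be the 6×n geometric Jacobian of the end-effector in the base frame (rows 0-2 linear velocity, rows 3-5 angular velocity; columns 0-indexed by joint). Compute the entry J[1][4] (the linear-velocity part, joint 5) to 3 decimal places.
axis z_4 = (0.0000,-0.0000,-1.0000); lever o_n−o_4 = (2.0490,0.5490,-6.1213)
cross product → J_v[:, 4] = (0.5490,-2.0490,0.0000)
J_ω[:, 4] = z_4
entry J[1][4] = -2.0490

-2.049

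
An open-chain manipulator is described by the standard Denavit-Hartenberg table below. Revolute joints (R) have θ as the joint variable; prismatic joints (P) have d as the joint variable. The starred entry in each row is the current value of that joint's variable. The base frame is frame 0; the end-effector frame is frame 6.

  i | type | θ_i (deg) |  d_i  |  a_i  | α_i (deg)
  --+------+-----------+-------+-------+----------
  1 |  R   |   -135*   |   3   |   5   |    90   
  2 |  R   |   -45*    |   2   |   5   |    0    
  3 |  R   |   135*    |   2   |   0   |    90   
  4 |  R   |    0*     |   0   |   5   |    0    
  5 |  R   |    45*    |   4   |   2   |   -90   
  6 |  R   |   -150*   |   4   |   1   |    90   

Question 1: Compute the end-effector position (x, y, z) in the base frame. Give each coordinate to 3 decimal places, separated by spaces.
-14.613 -3.822 2.438

after link 1: o_1 = (-3.5355, -3.5355, 3.0000)
after link 2: o_2 = (-7.4497, -4.6213, -0.5355)
after link 3: o_3 = (-8.8640, -3.2071, -0.5355)
after link 4: o_4 = (-8.8640, -3.2071, 4.4645)
after link 5: o_5 = (-12.6924, -5.0355, 5.8787)
after link 6: o_6 = (-14.6129, -3.8221, 2.4379)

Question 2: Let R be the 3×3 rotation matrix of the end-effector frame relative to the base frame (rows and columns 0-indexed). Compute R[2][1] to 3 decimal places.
-0.707

End-effector y-axis (col 1 of R) = (-0.5000,0.5000,-0.7071)
R[2][1] = -0.7071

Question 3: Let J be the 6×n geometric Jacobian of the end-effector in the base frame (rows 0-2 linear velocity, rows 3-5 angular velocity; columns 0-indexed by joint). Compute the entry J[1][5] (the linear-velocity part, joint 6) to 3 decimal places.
-0.362

axis z_5 = (-0.5000,0.5000,-0.7071); lever o_n−o_5 = (-1.9205,1.2134,-3.4408)
cross product → J_v[:, 5] = (-0.8624,-0.3624,0.3536)
J_ω[:, 5] = z_5
entry J[1][5] = -0.3624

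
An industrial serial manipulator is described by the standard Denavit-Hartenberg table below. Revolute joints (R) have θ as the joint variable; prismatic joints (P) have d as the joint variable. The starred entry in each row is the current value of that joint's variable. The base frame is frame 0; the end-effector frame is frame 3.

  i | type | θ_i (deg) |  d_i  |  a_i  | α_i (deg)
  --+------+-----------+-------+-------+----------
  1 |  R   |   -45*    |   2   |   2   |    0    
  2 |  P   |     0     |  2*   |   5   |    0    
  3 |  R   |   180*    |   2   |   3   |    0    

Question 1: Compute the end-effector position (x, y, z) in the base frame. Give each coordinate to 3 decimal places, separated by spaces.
after link 1: o_1 = (1.4142, -1.4142, 2.0000)
after link 2: o_2 = (4.9497, -4.9497, 4.0000)
after link 3: o_3 = (2.8284, -2.8284, 6.0000)

2.828 -2.828 6.000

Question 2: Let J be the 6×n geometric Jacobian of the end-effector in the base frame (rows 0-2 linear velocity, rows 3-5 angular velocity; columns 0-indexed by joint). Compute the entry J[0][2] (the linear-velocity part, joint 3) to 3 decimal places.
-2.121

axis z_2 = (0.0000,0.0000,1.0000); lever o_n−o_2 = (-2.1213,2.1213,2.0000)
cross product → J_v[:, 2] = (-2.1213,-2.1213,0.0000)
J_ω[:, 2] = z_2
entry J[0][2] = -2.1213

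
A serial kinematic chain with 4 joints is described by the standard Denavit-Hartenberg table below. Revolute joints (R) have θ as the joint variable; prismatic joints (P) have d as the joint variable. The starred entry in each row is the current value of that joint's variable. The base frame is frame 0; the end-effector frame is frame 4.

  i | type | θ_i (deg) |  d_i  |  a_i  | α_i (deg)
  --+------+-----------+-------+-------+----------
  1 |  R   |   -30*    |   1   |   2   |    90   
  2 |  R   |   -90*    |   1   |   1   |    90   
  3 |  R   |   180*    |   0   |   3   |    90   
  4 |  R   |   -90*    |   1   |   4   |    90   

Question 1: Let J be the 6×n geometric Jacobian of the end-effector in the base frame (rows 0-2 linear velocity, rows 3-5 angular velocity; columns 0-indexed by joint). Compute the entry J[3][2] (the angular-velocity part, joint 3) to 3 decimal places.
-0.866

axis z_2 = (-0.8660,0.5000,-0.0000); lever o_n−o_2 = (2.9641,-2.8660,3.0000)
cross product → J_v[:, 2] = (1.5000,2.5981,1.0000)
J_ω[:, 2] = z_2
entry J[3][2] = -0.8660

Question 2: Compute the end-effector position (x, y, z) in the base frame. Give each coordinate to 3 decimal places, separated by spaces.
4.196 -4.732 3.000

after link 1: o_1 = (1.7321, -1.0000, 1.0000)
after link 2: o_2 = (1.2321, -1.8660, 0.0000)
after link 3: o_3 = (1.2321, -1.8660, 3.0000)
after link 4: o_4 = (4.1962, -4.7321, 3.0000)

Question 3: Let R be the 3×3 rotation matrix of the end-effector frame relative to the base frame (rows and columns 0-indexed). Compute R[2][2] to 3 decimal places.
-1.000

End-effector z-axis (col 2 of R) = (0.0000,-0.0000,-1.0000)
R[2][2] = -1.0000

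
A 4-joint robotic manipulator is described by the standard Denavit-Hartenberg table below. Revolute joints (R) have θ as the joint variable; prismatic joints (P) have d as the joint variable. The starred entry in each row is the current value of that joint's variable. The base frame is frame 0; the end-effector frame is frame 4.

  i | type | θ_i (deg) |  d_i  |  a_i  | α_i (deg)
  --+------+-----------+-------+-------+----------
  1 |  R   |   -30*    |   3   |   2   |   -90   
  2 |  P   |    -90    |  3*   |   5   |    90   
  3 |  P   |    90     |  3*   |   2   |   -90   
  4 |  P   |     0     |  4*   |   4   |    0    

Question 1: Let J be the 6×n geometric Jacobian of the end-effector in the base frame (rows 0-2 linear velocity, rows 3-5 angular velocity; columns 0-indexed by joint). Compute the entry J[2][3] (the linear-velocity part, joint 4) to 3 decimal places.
-1.000

prismatic axis z_3 = (-0.0000,0.0000,-1.0000)
J_v[:, 3] = z_3; J_ω[:, 3] = (0,0,0)
entry J[2][3] = -1.0000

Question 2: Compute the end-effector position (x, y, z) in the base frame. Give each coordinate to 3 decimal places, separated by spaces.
3.634 8.294 4.000

after link 1: o_1 = (1.7321, -1.0000, 3.0000)
after link 2: o_2 = (3.2321, 1.5981, 8.0000)
after link 3: o_3 = (1.6340, 4.8301, 8.0000)
after link 4: o_4 = (3.6340, 8.2942, 4.0000)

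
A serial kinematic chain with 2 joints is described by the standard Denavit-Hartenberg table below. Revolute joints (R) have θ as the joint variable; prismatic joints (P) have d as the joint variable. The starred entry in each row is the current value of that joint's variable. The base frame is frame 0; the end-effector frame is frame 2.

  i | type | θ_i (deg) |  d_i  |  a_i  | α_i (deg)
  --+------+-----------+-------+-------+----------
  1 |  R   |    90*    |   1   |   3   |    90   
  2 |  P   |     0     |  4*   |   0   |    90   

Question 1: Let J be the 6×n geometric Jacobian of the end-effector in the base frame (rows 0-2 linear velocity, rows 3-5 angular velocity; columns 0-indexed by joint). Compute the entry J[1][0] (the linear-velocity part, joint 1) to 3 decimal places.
4.000

axis z_0 = ẑ; lever o_n−o_0 = (4.0000,3.0000,1.0000)
cross product → J_v[:, 0] = (-3.0000,4.0000,0.0000)
J_ω[:, 0] = z_0
entry J[1][0] = 4.0000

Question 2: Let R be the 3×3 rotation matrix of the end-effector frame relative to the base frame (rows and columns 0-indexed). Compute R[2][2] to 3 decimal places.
-1.000

End-effector z-axis (col 2 of R) = (0.0000,-0.0000,-1.0000)
R[2][2] = -1.0000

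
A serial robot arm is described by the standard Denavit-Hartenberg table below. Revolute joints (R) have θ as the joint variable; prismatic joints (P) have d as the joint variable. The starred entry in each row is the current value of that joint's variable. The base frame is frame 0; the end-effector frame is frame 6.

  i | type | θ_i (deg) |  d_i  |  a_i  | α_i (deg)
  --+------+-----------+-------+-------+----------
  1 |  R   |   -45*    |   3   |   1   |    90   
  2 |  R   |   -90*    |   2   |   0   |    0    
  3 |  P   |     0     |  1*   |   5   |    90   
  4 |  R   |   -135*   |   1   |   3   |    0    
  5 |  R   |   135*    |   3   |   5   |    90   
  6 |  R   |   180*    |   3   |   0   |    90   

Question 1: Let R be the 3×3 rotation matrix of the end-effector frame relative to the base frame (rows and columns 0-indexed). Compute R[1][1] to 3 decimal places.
0.707

End-effector y-axis (col 1 of R) = (0.7071,0.7071,0.0000)
R[1][1] = 0.7071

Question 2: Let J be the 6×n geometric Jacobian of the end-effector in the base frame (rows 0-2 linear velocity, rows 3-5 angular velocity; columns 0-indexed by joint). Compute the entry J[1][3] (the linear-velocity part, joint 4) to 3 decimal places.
-2.036

axis z_3 = (-0.7071,0.7071,-0.0000); lever o_n−o_3 = (0.7929,6.4497,-2.8787)
cross product → J_v[:, 3] = (-2.0355,-2.0355,-5.1213)
J_ω[:, 3] = z_3
entry J[1][3] = -2.0355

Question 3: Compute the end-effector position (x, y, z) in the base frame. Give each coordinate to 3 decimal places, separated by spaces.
after link 1: o_1 = (0.7071, -0.7071, 3.0000)
after link 2: o_2 = (-0.7071, -2.1213, 3.0000)
after link 3: o_3 = (-1.4142, -2.8284, -2.0000)
after link 4: o_4 = (-0.6213, -0.6213, 0.1213)
after link 5: o_5 = (-2.7426, 1.5000, -4.8787)
after link 6: o_6 = (-0.6213, 3.6213, -4.8787)

-0.621 3.621 -4.879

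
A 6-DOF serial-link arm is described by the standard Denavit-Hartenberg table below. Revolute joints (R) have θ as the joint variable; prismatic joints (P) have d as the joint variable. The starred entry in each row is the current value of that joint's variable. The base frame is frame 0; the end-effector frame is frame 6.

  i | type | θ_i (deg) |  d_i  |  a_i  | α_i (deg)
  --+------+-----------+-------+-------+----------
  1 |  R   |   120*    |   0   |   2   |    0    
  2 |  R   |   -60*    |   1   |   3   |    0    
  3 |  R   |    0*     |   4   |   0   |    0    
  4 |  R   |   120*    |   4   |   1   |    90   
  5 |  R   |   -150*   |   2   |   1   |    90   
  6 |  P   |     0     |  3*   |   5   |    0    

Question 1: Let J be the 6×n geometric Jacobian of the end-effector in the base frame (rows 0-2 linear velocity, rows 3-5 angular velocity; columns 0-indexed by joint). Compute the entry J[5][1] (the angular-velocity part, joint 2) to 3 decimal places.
axis z_1 = (0.0000,0.0000,1.0000); lever o_n−o_1 = (7.1962,4.5981,8.5981)
cross product → J_v[:, 1] = (-4.5981,7.1962,0.0000)
J_ω[:, 1] = z_1
entry J[5][1] = 1.0000

1.000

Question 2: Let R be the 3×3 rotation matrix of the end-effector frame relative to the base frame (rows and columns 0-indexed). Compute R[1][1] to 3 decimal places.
End-effector y-axis (col 1 of R) = (0.0000,1.0000,0.0000)
R[1][1] = 1.0000

1.000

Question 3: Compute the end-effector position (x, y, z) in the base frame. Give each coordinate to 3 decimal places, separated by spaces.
6.196 6.330 8.598

after link 1: o_1 = (-1.0000, 1.7321, 0.0000)
after link 2: o_2 = (0.5000, 4.3301, 1.0000)
after link 3: o_3 = (0.5000, 4.3301, 5.0000)
after link 4: o_4 = (-0.5000, 4.3301, 9.0000)
after link 5: o_5 = (0.3660, 6.3301, 8.5000)
after link 6: o_6 = (6.1962, 6.3301, 8.5981)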